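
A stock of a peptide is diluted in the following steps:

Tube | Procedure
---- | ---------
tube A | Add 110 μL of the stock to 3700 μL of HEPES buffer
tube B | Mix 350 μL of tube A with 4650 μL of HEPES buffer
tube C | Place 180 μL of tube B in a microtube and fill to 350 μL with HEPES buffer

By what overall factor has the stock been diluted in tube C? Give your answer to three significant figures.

Step 1: 110 μL + 3700 μL = 3810 μL total → factor 3810/110 = 34.636
Step 2: 350 μL + 4650 μL = 5000 μL total → factor 5000/350 = 14.286
Step 3: 180 μL brought to 350 μL → factor 350/180 = 1.9444
Overall dilution factor = 34.636 × 14.286 × 1.9444 = 962.12

962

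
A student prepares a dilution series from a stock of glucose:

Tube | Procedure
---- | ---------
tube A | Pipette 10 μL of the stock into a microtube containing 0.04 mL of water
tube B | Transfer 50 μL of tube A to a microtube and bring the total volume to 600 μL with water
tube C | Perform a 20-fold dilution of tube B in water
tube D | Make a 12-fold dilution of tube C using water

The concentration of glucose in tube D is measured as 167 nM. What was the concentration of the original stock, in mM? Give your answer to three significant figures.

Step 1: 10 μL + 0.04 mL = 50 μL total → factor 50/10 = 5
Step 2: 50 μL brought to 600 μL → factor 600/50 = 12
Step 3: 20-fold → factor 20
Step 4: 12-fold → factor 12
Overall dilution factor = 5 × 12 × 20 × 12 = 14400
Stock = 167 nM × 14400 = 2.405 × 10^6 nM = 2.40 mM

2.40 mM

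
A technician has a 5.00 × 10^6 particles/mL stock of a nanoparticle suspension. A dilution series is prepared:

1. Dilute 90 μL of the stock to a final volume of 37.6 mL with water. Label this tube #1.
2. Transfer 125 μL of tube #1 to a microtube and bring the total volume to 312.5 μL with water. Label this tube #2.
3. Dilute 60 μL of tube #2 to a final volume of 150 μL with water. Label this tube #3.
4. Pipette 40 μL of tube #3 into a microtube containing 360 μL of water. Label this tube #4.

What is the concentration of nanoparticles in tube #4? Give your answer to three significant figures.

191 particles/mL

Step 1: 90 μL brought to 37.6 mL → factor 37600/90 = 417.78
Step 2: 125 μL brought to 312.5 μL → factor 312.5/125 = 2.5
Step 3: 60 μL brought to 150 μL → factor 150/60 = 2.5
Step 4: 40 μL + 360 μL = 400 μL total → factor 400/40 = 10
Overall dilution factor = 417.78 × 2.5 × 2.5 × 10 = 26111
Final = 5.00 × 10^6 particles/mL / 26111 = 191 particles/mL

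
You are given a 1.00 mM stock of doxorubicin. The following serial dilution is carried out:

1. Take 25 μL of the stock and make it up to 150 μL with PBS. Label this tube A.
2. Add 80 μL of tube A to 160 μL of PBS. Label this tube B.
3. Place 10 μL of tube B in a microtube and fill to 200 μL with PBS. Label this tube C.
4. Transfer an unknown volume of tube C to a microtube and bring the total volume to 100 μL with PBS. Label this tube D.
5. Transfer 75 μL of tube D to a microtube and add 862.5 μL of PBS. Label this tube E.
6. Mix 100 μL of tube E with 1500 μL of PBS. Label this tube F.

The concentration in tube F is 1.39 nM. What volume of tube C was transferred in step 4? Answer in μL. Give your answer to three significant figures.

10.0 μL

Step 1: 25 μL brought to 150 μL → factor 150/25 = 6
Step 2: 80 μL + 160 μL = 240 μL total → factor 240/80 = 3
Step 3: 10 μL brought to 200 μL → factor 200/10 = 20
Step 4: v brought to 100 μL → factor = 100 μL/v
Step 5: 75 μL + 862.5 μL = 937.5 μL total → factor 937.5/75 = 12.5
Step 6: 100 μL + 1500 μL = 1600 μL total → factor 1600/100 = 16
Product of known-step factors = 72000
Overall factor = 1.00 mM / (1.39 nM) = 7.1942 × 10^5
Step-4 factor = 7.1942 × 10^5 / 72000 = 9.992
v = 100 μL / 9.992 = 10.0 μL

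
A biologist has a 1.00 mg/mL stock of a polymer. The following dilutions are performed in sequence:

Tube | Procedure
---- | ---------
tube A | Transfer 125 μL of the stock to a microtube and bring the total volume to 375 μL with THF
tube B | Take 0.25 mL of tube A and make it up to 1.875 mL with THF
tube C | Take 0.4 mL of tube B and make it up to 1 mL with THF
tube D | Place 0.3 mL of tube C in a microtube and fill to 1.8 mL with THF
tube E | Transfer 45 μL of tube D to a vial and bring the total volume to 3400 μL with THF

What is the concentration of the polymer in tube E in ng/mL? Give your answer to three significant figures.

Step 1: 125 μL brought to 375 μL → factor 375/125 = 3
Step 2: 0.25 mL brought to 1.875 mL → factor 1.875/0.25 = 7.5
Step 3: 0.4 mL brought to 1 mL → factor 1/0.4 = 2.5
Step 4: 0.3 mL brought to 1.8 mL → factor 1.8/0.3 = 6
Step 5: 45 μL brought to 3400 μL → factor 3400/45 = 75.556
Overall dilution factor = 3 × 7.5 × 2.5 × 6 × 75.556 = 25500
Final = 1.00 mg/mL / 25500 = 3.922 × 10^-5 mg/mL = 39.2 ng/mL

39.2 ng/mL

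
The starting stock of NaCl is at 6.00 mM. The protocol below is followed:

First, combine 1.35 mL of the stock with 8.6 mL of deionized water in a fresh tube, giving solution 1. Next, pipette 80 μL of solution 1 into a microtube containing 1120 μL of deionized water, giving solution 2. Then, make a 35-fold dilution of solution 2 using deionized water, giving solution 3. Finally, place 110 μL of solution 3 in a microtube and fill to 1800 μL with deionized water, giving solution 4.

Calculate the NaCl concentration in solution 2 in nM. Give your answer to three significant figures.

Step 1: 1.35 mL + 8.6 mL = 9.95 mL total → factor 9.95/1.35 = 7.3704
Step 2: 80 μL + 1120 μL = 1200 μL total → factor 1200/80 = 15
Dilution factor through solution 2 = 7.3704 × 15 = 110.56
[solution 2] = 6.00 mM / 110.56 = 0.05427 mM = 5.43 × 10^4 nM

5.43 × 10^4 nM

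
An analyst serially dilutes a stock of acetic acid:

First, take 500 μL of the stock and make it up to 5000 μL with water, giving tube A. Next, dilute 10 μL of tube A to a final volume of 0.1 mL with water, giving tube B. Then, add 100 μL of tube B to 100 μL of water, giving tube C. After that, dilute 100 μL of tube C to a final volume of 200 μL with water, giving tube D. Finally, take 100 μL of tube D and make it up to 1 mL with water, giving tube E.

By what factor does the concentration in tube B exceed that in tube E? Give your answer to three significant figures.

Step 1: 500 μL brought to 5000 μL → factor 5000/500 = 10
Step 2: 10 μL brought to 0.1 mL → factor 100/10 = 10
Step 3: 100 μL + 100 μL = 200 μL total → factor 200/100 = 2
Step 4: 100 μL brought to 200 μL → factor 200/100 = 2
Step 5: 100 μL brought to 1 mL → factor 1000/100 = 10
Dilution factor to tube B = 100; to tube E = 4000
[tube B]/[tube E] = (factor to tube E)/(factor to tube B) = 4000/100 = 40.0

40.0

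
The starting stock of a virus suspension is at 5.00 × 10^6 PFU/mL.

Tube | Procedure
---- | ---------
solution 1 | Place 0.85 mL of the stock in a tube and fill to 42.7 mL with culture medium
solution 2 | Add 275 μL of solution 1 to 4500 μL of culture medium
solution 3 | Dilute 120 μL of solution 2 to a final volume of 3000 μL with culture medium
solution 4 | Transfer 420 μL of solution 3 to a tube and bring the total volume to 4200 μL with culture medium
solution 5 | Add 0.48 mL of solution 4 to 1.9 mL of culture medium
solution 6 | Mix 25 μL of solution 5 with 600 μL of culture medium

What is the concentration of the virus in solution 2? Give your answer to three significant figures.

5.73 × 10^3 PFU/mL

Step 1: 0.85 mL brought to 42.7 mL → factor 42.7/0.85 = 50.235
Step 2: 275 μL + 4500 μL = 4775 μL total → factor 4775/275 = 17.364
Dilution factor through solution 2 = 50.235 × 17.364 = 872.27
[solution 2] = 5.00 × 10^6 PFU/mL / 872.27 = 5.73 × 10^3 PFU/mL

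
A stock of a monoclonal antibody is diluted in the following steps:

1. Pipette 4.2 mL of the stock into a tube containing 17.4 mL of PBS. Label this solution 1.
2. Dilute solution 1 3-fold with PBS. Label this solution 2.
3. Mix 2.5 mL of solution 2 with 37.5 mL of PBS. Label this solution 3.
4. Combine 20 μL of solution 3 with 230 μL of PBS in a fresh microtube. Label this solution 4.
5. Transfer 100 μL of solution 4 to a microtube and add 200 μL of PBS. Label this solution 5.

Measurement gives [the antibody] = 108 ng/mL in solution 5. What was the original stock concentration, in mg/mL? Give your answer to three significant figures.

Step 1: 4.2 mL + 17.4 mL = 21.6 mL total → factor 21.6/4.2 = 5.1429
Step 2: 3-fold → factor 3
Step 3: 2.5 mL + 37.5 mL = 40 mL total → factor 40/2.5 = 16
Step 4: 20 μL + 230 μL = 250 μL total → factor 250/20 = 12.5
Step 5: 100 μL + 200 μL = 300 μL total → factor 300/100 = 3
Overall dilution factor = 5.1429 × 3 × 16 × 12.5 × 3 = 9257.1
Stock = 108 ng/mL × 9257.1 = 9.998 × 10^5 ng/mL = 1.00 mg/mL

1.00 mg/mL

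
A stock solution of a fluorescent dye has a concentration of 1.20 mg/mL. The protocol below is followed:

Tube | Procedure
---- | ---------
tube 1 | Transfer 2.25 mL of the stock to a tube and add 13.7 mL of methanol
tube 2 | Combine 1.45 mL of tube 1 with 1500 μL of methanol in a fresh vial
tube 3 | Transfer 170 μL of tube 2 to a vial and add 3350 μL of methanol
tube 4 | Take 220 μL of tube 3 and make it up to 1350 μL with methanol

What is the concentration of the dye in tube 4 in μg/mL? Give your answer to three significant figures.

0.655 μg/mL

Step 1: 2.25 mL + 13.7 mL = 15.95 mL total → factor 15.95/2.25 = 7.0889
Step 2: 1.45 mL + 1500 μL = 2.95 mL total → factor 2.95/1.45 = 2.0345
Step 3: 170 μL + 3350 μL = 3520 μL total → factor 3520/170 = 20.706
Step 4: 220 μL brought to 1350 μL → factor 1350/220 = 6.1364
Overall dilution factor = 7.0889 × 2.0345 × 20.706 × 6.1364 = 1832.5
Final = 1.20 mg/mL / 1832.5 = 0.0006549 mg/mL = 0.655 μg/mL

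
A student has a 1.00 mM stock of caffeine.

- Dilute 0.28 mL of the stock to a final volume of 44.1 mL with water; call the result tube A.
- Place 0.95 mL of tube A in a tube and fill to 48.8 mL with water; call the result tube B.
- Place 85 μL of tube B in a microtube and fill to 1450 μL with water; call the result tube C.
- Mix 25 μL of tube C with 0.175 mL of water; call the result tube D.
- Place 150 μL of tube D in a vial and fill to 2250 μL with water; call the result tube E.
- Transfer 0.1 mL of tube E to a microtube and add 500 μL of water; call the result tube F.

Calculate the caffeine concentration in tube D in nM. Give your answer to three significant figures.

0.906 nM

Step 1: 0.28 mL brought to 44.1 mL → factor 44.1/0.28 = 157.5
Step 2: 0.95 mL brought to 48.8 mL → factor 48.8/0.95 = 51.368
Step 3: 85 μL brought to 1450 μL → factor 1450/85 = 17.059
Step 4: 25 μL + 0.175 mL = 200 μL total → factor 200/25 = 8
Dilution factor through tube D = 157.5 × 51.368 × 17.059 × 8 = 1.1041 × 10^6
[tube D] = 1.00 mM / 1.1041 × 10^6 = 9.057 × 10^-7 mM = 0.906 nM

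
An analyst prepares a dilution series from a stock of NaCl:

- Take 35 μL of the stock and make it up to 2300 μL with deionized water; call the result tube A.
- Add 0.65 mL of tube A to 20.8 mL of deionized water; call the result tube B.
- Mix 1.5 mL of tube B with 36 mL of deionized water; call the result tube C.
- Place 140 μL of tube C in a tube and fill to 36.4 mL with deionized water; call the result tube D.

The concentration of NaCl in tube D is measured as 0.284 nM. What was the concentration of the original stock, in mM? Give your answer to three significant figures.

4.00 mM

Step 1: 35 μL brought to 2300 μL → factor 2300/35 = 65.714
Step 2: 0.65 mL + 20.8 mL = 21.45 mL total → factor 21.45/0.65 = 33
Step 3: 1.5 mL + 36 mL = 37.5 mL total → factor 37.5/1.5 = 25
Step 4: 140 μL brought to 36.4 mL → factor 36400/140 = 260
Overall dilution factor = 65.714 × 33 × 25 × 260 = 1.4096 × 10^7
Stock = 0.284 nM × 1.4096 × 10^7 = 4.003 × 10^6 nM = 4.00 mM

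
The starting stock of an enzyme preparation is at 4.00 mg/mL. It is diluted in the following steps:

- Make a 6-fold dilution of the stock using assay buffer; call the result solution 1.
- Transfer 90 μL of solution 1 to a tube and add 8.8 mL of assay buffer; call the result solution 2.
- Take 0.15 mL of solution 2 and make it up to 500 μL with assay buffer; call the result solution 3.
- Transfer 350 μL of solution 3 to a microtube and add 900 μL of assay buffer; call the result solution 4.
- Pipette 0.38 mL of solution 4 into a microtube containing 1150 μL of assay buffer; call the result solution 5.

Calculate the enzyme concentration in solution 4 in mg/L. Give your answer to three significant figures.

0.567 mg/L

Step 1: 6-fold → factor 6
Step 2: 90 μL + 8.8 mL = 8890 μL total → factor 8890/90 = 98.778
Step 3: 0.15 mL brought to 500 μL → factor 0.5/0.15 = 3.3333
Step 4: 350 μL + 900 μL = 1250 μL total → factor 1250/350 = 3.5714
Dilution factor through solution 4 = 6 × 98.778 × 3.3333 × 3.5714 = 7055.6
[solution 4] = 4.00 mg/mL / 7055.6 = 0.0005669 mg/mL = 0.567 mg/L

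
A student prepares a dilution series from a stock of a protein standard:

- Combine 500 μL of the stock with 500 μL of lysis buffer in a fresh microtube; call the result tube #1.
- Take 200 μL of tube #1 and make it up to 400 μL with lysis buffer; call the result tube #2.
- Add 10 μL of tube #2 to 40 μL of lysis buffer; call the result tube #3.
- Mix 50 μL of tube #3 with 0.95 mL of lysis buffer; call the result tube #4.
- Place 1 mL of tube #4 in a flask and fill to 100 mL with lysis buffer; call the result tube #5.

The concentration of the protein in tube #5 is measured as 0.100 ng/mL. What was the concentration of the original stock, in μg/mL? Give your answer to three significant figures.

Step 1: 500 μL + 500 μL = 1000 μL total → factor 1000/500 = 2
Step 2: 200 μL brought to 400 μL → factor 400/200 = 2
Step 3: 10 μL + 40 μL = 50 μL total → factor 50/10 = 5
Step 4: 50 μL + 0.95 mL = 1000 μL total → factor 1000/50 = 20
Step 5: 1 mL brought to 100 mL → factor 100/1 = 100
Overall dilution factor = 2 × 2 × 5 × 20 × 100 = 40000
Stock = 0.100 ng/mL × 40000 = 4000 ng/mL = 4.00 μg/mL

4.00 μg/mL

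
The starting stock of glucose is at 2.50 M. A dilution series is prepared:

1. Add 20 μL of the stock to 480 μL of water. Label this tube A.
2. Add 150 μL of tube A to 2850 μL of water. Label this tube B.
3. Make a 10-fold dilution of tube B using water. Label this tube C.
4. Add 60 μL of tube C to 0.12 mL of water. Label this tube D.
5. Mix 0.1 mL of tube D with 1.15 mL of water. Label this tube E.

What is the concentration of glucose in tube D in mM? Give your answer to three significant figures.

Step 1: 20 μL + 480 μL = 500 μL total → factor 500/20 = 25
Step 2: 150 μL + 2850 μL = 3000 μL total → factor 3000/150 = 20
Step 3: 10-fold → factor 10
Step 4: 60 μL + 0.12 mL = 180 μL total → factor 180/60 = 3
Dilution factor through tube D = 25 × 20 × 10 × 3 = 15000
[tube D] = 2.50 M / 15000 = 0.0001667 M = 0.167 mM

0.167 mM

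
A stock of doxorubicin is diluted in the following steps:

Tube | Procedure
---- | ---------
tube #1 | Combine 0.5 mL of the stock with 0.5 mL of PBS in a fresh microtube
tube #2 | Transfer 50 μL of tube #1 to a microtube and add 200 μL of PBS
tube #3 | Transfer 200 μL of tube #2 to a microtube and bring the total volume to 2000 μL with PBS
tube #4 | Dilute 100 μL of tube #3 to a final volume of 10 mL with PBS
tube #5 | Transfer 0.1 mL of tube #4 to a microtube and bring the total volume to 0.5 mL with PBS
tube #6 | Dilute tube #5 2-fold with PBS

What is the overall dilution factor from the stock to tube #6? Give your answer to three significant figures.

Step 1: 0.5 mL + 0.5 mL = 1 mL total → factor 1/0.5 = 2
Step 2: 50 μL + 200 μL = 250 μL total → factor 250/50 = 5
Step 3: 200 μL brought to 2000 μL → factor 2000/200 = 10
Step 4: 100 μL brought to 10 mL → factor 10000/100 = 100
Step 5: 0.1 mL brought to 0.5 mL → factor 0.5/0.1 = 5
Step 6: 2-fold → factor 2
Overall dilution factor = 2 × 5 × 10 × 100 × 5 × 2 = 1 × 10^5

1.00 × 10^5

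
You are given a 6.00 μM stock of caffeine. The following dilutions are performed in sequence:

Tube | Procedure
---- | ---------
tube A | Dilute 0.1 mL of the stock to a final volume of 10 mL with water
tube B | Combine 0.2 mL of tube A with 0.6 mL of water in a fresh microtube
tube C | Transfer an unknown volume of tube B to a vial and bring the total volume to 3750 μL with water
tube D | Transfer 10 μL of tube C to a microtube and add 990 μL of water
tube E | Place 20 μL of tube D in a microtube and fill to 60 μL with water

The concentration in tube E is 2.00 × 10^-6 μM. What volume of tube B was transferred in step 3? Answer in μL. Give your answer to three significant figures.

150 μL

Step 1: 0.1 mL brought to 10 mL → factor 10/0.1 = 100
Step 2: 0.2 mL + 0.6 mL = 0.8 mL total → factor 0.8/0.2 = 4
Step 3: v brought to 3750 μL → factor = 3750 μL/v
Step 4: 10 μL + 990 μL = 1000 μL total → factor 1000/10 = 100
Step 5: 20 μL brought to 60 μL → factor 60/20 = 3
Product of known-step factors = 1.2 × 10^5
Overall factor = 6.00 μM / (2.00 × 10^-6 μM) = 3 × 10^6
Step-3 factor = 3 × 10^6 / 1.2 × 10^5 = 25
v = 3750 μL / 25 = 150 μL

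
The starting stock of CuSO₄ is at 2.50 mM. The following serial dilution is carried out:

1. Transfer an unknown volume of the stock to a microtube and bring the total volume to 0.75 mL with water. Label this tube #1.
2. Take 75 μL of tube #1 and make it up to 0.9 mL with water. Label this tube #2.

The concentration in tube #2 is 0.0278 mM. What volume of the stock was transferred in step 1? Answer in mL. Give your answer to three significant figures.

Step 1: v brought to 0.75 mL → factor = 0.75 mL/v
Step 2: 75 μL brought to 0.9 mL → factor 900/75 = 12
Product of known-step factors = 12
Overall factor = 2.50 mM / (0.0278 mM) = 89.928
Step-1 factor = 89.928 / 12 = 7.494
v = 0.75 mL / 7.494 = 0.100 mL

0.100 mL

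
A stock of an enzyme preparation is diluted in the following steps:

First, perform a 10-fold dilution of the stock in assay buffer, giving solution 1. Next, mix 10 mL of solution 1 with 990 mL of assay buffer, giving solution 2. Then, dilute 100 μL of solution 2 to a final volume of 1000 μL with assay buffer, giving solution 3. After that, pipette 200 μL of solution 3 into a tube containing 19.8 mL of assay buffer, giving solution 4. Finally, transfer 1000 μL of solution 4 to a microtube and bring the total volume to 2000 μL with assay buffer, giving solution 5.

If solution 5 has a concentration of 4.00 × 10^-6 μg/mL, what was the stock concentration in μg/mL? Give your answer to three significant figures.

Step 1: 10-fold → factor 10
Step 2: 10 mL + 990 mL = 1000 mL total → factor 1000/10 = 100
Step 3: 100 μL brought to 1000 μL → factor 1000/100 = 10
Step 4: 200 μL + 19.8 mL = 20000 μL total → factor 20000/200 = 100
Step 5: 1000 μL brought to 2000 μL → factor 2000/1000 = 2
Overall dilution factor = 10 × 100 × 10 × 100 × 2 = 2 × 10^6
Stock = 4.00 × 10^-6 μg/mL × 2 × 10^6 = 8.00 μg/mL

8.00 μg/mL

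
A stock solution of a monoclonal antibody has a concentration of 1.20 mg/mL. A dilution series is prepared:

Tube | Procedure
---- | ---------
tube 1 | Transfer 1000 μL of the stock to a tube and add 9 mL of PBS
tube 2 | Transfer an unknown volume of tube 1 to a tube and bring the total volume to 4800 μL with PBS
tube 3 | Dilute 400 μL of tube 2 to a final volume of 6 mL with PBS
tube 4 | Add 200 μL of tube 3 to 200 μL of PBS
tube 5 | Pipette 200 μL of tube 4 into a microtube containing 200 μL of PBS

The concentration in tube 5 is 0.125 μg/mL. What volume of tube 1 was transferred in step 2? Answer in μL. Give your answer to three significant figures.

300 μL

Step 1: 1000 μL + 9 mL = 10000 μL total → factor 10000/1000 = 10
Step 2: v brought to 4800 μL → factor = 4800 μL/v
Step 3: 400 μL brought to 6 mL → factor 6000/400 = 15
Step 4: 200 μL + 200 μL = 400 μL total → factor 400/200 = 2
Step 5: 200 μL + 200 μL = 400 μL total → factor 400/200 = 2
Product of known-step factors = 600
Overall factor = 1.20 mg/mL / (0.125 μg/mL) = 9600
Step-2 factor = 9600 / 600 = 16
v = 4800 μL / 16 = 300 μL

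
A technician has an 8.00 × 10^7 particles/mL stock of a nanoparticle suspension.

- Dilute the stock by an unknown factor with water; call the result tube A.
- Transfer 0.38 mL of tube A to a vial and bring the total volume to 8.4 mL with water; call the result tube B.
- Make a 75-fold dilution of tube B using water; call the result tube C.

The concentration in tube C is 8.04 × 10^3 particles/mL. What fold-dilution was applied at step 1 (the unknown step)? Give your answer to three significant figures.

Step 1: unknown factor x
Step 2: 0.38 mL brought to 8.4 mL → factor 8.4/0.38 = 22.105
Step 3: 75-fold → factor 75
Product of known-step factors = 1657.9
Overall factor = 8.00 × 10^7 particles/mL / (8.04 × 10^3 particles/mL) = 9950.2
x = 9950.2 / 1657.9 = 6.00

6.00-fold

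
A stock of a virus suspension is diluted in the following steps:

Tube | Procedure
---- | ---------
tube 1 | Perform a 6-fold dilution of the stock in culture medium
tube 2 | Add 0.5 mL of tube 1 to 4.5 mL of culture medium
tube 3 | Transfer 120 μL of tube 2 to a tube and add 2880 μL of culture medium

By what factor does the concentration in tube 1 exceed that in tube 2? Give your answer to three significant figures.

Step 1: 6-fold → factor 6
Step 2: 0.5 mL + 4.5 mL = 5 mL total → factor 5/0.5 = 10
Dilution factor to tube 1 = 6; to tube 2 = 60
[tube 1]/[tube 2] = (factor to tube 2)/(factor to tube 1) = 60/6 = 10.0

10.0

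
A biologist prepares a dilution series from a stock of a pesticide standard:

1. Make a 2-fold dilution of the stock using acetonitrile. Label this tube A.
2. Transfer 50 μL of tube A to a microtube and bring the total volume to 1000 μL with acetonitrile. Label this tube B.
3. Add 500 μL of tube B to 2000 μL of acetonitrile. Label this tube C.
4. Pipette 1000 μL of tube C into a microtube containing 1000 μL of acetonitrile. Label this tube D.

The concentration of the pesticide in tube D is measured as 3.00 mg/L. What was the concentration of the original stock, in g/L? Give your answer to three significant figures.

Step 1: 2-fold → factor 2
Step 2: 50 μL brought to 1000 μL → factor 1000/50 = 20
Step 3: 500 μL + 2000 μL = 2500 μL total → factor 2500/500 = 5
Step 4: 1000 μL + 1000 μL = 2000 μL total → factor 2000/1000 = 2
Overall dilution factor = 2 × 20 × 5 × 2 = 400
Stock = 3.00 mg/L × 400 = 1200 mg/L = 1.20 g/L

1.20 g/L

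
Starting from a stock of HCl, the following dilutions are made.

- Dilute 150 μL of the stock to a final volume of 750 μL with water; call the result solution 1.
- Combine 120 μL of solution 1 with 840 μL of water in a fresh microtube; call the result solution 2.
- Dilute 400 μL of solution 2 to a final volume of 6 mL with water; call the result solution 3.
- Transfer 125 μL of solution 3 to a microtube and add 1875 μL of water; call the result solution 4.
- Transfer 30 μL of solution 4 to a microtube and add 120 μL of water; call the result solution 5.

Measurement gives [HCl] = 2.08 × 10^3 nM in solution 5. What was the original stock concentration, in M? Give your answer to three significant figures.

Step 1: 150 μL brought to 750 μL → factor 750/150 = 5
Step 2: 120 μL + 840 μL = 960 μL total → factor 960/120 = 8
Step 3: 400 μL brought to 6 mL → factor 6000/400 = 15
Step 4: 125 μL + 1875 μL = 2000 μL total → factor 2000/125 = 16
Step 5: 30 μL + 120 μL = 150 μL total → factor 150/30 = 5
Overall dilution factor = 5 × 8 × 15 × 16 × 5 = 48000
Stock = 2.08 × 10^3 nM × 48000 = 9.984 × 10^7 nM = 0.0998 M

0.0998 M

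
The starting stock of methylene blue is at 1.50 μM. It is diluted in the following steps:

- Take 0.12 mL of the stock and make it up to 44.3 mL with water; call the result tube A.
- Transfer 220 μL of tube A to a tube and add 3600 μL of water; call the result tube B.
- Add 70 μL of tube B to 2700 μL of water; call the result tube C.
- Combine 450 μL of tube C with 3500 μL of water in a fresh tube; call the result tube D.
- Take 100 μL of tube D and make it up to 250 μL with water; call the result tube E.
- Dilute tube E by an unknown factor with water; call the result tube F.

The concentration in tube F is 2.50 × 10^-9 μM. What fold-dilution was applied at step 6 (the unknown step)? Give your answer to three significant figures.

108-fold

Step 1: 0.12 mL brought to 44.3 mL → factor 44.3/0.12 = 369.17
Step 2: 220 μL + 3600 μL = 3820 μL total → factor 3820/220 = 17.364
Step 3: 70 μL + 2700 μL = 2770 μL total → factor 2770/70 = 39.571
Step 4: 450 μL + 3500 μL = 3950 μL total → factor 3950/450 = 8.7778
Step 5: 100 μL brought to 250 μL → factor 250/100 = 2.5
Step 6: unknown factor x
Product of known-step factors = 5.5663 × 10^6
Overall factor = 1.50 μM / (2.50 × 10^-9 μM) = 6 × 10^8
x = 6 × 10^8 / 5.5663 × 10^6 = 108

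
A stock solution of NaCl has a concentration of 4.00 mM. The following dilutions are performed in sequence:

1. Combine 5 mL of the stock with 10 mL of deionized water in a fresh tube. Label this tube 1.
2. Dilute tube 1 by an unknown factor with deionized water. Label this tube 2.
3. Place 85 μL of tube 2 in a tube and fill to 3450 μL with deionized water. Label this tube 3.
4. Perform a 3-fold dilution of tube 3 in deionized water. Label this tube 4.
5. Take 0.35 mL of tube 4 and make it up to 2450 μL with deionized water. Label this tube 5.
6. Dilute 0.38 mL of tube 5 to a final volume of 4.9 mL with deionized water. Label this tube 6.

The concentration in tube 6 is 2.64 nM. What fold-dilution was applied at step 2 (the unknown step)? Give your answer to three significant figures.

46.0-fold

Step 1: 5 mL + 10 mL = 15 mL total → factor 15/5 = 3
Step 2: unknown factor x
Step 3: 85 μL brought to 3450 μL → factor 3450/85 = 40.588
Step 4: 3-fold → factor 3
Step 5: 0.35 mL brought to 2450 μL → factor 2.45/0.35 = 7
Step 6: 0.38 mL brought to 4.9 mL → factor 4.9/0.38 = 12.895
Product of known-step factors = 32973
Overall factor = 4.00 mM / (2.64 nM) = 1.5152 × 10^6
x = 1.5152 × 10^6 / 32973 = 46.0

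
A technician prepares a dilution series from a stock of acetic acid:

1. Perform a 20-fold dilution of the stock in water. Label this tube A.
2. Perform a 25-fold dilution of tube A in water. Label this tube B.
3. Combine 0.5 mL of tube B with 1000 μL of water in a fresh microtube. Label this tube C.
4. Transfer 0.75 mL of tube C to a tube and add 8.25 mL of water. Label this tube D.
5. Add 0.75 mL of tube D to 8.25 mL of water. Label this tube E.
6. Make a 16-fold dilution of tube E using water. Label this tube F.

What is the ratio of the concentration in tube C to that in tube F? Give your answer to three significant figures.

Step 1: 20-fold → factor 20
Step 2: 25-fold → factor 25
Step 3: 0.5 mL + 1000 μL = 1.5 mL total → factor 1.5/0.5 = 3
Step 4: 0.75 mL + 8.25 mL = 9 mL total → factor 9/0.75 = 12
Step 5: 0.75 mL + 8.25 mL = 9 mL total → factor 9/0.75 = 12
Step 6: 16-fold → factor 16
Dilution factor to tube C = 1500; to tube F = 3.456 × 10^6
[tube C]/[tube F] = (factor to tube F)/(factor to tube C) = 3.456 × 10^6/1500 = 2.30 × 10^3

2.30 × 10^3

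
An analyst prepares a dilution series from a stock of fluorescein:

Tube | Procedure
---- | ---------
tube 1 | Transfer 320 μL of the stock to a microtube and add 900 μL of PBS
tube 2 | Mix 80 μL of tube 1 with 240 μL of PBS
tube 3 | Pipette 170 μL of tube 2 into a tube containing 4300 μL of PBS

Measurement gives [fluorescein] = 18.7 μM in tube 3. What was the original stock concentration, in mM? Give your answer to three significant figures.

7.50 mM

Step 1: 320 μL + 900 μL = 1220 μL total → factor 1220/320 = 3.8125
Step 2: 80 μL + 240 μL = 320 μL total → factor 320/80 = 4
Step 3: 170 μL + 4300 μL = 4470 μL total → factor 4470/170 = 26.294
Overall dilution factor = 3.8125 × 4 × 26.294 = 400.99
Stock = 18.7 μM × 400.99 = 7498 μM = 7.50 mM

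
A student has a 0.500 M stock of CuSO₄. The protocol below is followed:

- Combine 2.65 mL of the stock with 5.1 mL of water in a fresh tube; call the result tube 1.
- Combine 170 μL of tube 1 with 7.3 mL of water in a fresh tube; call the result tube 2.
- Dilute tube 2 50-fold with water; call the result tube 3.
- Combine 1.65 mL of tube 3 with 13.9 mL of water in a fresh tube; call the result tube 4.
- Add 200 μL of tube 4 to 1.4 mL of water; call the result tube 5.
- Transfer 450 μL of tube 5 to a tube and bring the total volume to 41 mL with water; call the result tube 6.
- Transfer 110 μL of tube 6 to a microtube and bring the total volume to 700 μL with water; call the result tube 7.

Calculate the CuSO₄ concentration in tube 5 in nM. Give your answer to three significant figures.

1.03 × 10^3 nM

Step 1: 2.65 mL + 5.1 mL = 7.75 mL total → factor 7.75/2.65 = 2.9245
Step 2: 170 μL + 7.3 mL = 7470 μL total → factor 7470/170 = 43.941
Step 3: 50-fold → factor 50
Step 4: 1.65 mL + 13.9 mL = 15.55 mL total → factor 15.55/1.65 = 9.4242
Step 5: 200 μL + 1.4 mL = 1600 μL total → factor 1600/200 = 8
Dilution factor through tube 5 = 2.9245 × 43.941 × 50 × 9.4242 × 8 = 4.8443 × 10^5
[tube 5] = 0.500 M / 4.8443 × 10^5 = 1.032 × 10^-6 M = 1.03 × 10^3 nM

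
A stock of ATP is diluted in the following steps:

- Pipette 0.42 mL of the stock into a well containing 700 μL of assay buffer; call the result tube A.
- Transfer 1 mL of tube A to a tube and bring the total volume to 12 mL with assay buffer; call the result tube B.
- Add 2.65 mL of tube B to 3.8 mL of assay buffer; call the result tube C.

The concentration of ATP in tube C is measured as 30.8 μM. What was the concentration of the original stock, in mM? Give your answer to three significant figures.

2.40 mM

Step 1: 0.42 mL + 700 μL = 1.12 mL total → factor 1.12/0.42 = 2.6667
Step 2: 1 mL brought to 12 mL → factor 12/1 = 12
Step 3: 2.65 mL + 3.8 mL = 6.45 mL total → factor 6.45/2.65 = 2.434
Overall dilution factor = 2.6667 × 12 × 2.434 = 77.887
Stock = 30.8 μM × 77.887 = 2399 μM = 2.40 mM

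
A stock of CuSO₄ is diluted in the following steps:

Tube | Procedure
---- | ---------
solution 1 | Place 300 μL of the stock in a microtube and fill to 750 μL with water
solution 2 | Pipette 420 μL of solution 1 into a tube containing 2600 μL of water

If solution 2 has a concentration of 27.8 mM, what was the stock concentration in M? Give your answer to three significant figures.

0.500 M

Step 1: 300 μL brought to 750 μL → factor 750/300 = 2.5
Step 2: 420 μL + 2600 μL = 3020 μL total → factor 3020/420 = 7.1905
Overall dilution factor = 2.5 × 7.1905 = 17.976
Stock = 27.8 mM × 17.976 = 499.7 mM = 0.500 M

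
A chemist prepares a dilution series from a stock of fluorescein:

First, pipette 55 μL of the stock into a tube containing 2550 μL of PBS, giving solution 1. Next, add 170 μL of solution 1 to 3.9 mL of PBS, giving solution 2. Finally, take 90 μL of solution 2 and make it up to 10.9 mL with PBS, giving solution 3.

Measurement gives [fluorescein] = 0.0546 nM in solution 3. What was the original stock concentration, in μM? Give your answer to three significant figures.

7.50 μM

Step 1: 55 μL + 2550 μL = 2605 μL total → factor 2605/55 = 47.364
Step 2: 170 μL + 3.9 mL = 4070 μL total → factor 4070/170 = 23.941
Step 3: 90 μL brought to 10.9 mL → factor 10900/90 = 121.11
Overall dilution factor = 47.364 × 23.941 × 121.11 = 1.3733 × 10^5
Stock = 0.0546 nM × 1.3733 × 10^5 = 7498 nM = 7.50 μM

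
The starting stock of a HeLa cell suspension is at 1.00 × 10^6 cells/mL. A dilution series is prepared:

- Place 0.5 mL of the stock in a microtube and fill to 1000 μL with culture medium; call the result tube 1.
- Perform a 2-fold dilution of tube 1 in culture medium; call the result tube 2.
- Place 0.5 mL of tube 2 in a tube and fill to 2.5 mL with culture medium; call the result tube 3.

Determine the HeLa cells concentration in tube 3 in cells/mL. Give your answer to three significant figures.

Step 1: 0.5 mL brought to 1000 μL → factor 1/0.5 = 2
Step 2: 2-fold → factor 2
Step 3: 0.5 mL brought to 2.5 mL → factor 2.5/0.5 = 5
Overall dilution factor = 2 × 2 × 5 = 20
Final = 1.00 × 10^6 cells/mL / 20 = 5.00 × 10^4 cells/mL

5.00 × 10^4 cells/mL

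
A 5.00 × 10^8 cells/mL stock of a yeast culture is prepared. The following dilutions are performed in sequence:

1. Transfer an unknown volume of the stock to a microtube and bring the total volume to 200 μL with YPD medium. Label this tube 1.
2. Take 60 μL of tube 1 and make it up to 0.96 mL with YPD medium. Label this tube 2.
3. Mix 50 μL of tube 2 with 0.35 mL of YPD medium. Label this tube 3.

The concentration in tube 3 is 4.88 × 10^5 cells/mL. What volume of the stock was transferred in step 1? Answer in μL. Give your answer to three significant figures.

25.0 μL

Step 1: v brought to 200 μL → factor = 200 μL/v
Step 2: 60 μL brought to 0.96 mL → factor 960/60 = 16
Step 3: 50 μL + 0.35 mL = 400 μL total → factor 400/50 = 8
Product of known-step factors = 128
Overall factor = 5.00 × 10^8 cells/mL / (4.88 × 10^5 cells/mL) = 1024.6
Step-1 factor = 1024.6 / 128 = 8.0046
v = 200 μL / 8.0046 = 25.0 μL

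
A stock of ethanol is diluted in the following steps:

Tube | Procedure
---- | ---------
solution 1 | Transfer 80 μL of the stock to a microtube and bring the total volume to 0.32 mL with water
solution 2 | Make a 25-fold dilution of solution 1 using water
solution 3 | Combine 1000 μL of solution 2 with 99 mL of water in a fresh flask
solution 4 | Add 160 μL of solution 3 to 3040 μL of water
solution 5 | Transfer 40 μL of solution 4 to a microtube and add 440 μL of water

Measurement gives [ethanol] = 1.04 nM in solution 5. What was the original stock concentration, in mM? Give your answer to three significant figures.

2.50 mM

Step 1: 80 μL brought to 0.32 mL → factor 320/80 = 4
Step 2: 25-fold → factor 25
Step 3: 1000 μL + 99 mL = 1 × 10^5 μL total → factor 1 × 10^5/1000 = 100
Step 4: 160 μL + 3040 μL = 3200 μL total → factor 3200/160 = 20
Step 5: 40 μL + 440 μL = 480 μL total → factor 480/40 = 12
Overall dilution factor = 4 × 25 × 100 × 20 × 12 = 2.4 × 10^6
Stock = 1.04 nM × 2.4 × 10^6 = 2.496 × 10^6 nM = 2.50 mM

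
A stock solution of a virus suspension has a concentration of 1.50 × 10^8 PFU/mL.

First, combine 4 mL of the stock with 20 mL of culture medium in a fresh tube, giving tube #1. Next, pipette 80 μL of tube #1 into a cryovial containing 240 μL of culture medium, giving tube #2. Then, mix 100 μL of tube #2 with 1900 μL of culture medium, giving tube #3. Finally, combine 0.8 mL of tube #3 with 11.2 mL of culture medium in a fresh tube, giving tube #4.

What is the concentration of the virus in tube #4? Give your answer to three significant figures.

2.08 × 10^4 PFU/mL

Step 1: 4 mL + 20 mL = 24 mL total → factor 24/4 = 6
Step 2: 80 μL + 240 μL = 320 μL total → factor 320/80 = 4
Step 3: 100 μL + 1900 μL = 2000 μL total → factor 2000/100 = 20
Step 4: 0.8 mL + 11.2 mL = 12 mL total → factor 12/0.8 = 15
Overall dilution factor = 6 × 4 × 20 × 15 = 7200
Final = 1.50 × 10^8 PFU/mL / 7200 = 2.08 × 10^4 PFU/mL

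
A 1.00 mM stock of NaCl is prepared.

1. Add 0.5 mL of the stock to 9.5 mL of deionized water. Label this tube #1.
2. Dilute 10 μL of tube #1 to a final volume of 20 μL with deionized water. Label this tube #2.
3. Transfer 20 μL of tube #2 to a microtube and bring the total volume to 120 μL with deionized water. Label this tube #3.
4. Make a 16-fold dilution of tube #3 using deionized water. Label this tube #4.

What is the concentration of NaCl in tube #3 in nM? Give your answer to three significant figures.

Step 1: 0.5 mL + 9.5 mL = 10 mL total → factor 10/0.5 = 20
Step 2: 10 μL brought to 20 μL → factor 20/10 = 2
Step 3: 20 μL brought to 120 μL → factor 120/20 = 6
Dilution factor through tube #3 = 20 × 2 × 6 = 240
[tube #3] = 1.00 mM / 240 = 0.004167 mM = 4.17 × 10^3 nM

4.17 × 10^3 nM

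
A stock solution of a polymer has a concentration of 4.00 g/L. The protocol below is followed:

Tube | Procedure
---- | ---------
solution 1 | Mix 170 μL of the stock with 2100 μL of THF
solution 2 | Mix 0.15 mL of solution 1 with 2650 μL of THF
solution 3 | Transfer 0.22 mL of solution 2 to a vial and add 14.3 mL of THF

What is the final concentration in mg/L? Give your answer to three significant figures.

0.243 mg/L

Step 1: 170 μL + 2100 μL = 2270 μL total → factor 2270/170 = 13.353
Step 2: 0.15 mL + 2650 μL = 2.8 mL total → factor 2.8/0.15 = 18.667
Step 3: 0.22 mL + 14.3 mL = 14.52 mL total → factor 14.52/0.22 = 66
Overall dilution factor = 13.353 × 18.667 × 66 = 16451
Final = 4.00 g/L / 16451 = 0.0002431 g/L = 0.243 mg/L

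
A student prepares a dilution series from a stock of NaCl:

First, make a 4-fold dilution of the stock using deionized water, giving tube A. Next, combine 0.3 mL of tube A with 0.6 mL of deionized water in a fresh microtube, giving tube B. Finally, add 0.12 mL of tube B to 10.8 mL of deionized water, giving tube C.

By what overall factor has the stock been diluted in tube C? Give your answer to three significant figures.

1.09 × 10^3

Step 1: 4-fold → factor 4
Step 2: 0.3 mL + 0.6 mL = 0.9 mL total → factor 0.9/0.3 = 3
Step 3: 0.12 mL + 10.8 mL = 10.92 mL total → factor 10.92/0.12 = 91
Overall dilution factor = 4 × 3 × 91 = 1092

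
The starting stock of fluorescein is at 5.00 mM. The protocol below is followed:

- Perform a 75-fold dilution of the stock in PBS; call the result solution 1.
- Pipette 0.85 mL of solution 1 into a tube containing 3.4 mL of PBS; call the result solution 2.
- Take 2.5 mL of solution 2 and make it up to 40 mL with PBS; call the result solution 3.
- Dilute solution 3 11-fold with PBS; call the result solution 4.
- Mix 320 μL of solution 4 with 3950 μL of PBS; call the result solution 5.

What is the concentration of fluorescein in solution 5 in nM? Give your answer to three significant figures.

Step 1: 75-fold → factor 75
Step 2: 0.85 mL + 3.4 mL = 4.25 mL total → factor 4.25/0.85 = 5
Step 3: 2.5 mL brought to 40 mL → factor 40/2.5 = 16
Step 4: 11-fold → factor 11
Step 5: 320 μL + 3950 μL = 4270 μL total → factor 4270/320 = 13.344
Overall dilution factor = 75 × 5 × 16 × 11 × 13.344 = 8.8069 × 10^5
Final = 5.00 mM / 8.8069 × 10^5 = 5.677 × 10^-6 mM = 5.68 nM

5.68 nM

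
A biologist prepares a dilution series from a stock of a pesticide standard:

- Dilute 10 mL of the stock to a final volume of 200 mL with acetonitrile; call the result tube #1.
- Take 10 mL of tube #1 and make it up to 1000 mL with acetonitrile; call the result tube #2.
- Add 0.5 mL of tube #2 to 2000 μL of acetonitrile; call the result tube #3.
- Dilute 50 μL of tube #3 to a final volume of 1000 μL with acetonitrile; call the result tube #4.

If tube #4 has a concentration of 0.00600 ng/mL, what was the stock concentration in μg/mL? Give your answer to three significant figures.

Step 1: 10 mL brought to 200 mL → factor 200/10 = 20
Step 2: 10 mL brought to 1000 mL → factor 1000/10 = 100
Step 3: 0.5 mL + 2000 μL = 2.5 mL total → factor 2.5/0.5 = 5
Step 4: 50 μL brought to 1000 μL → factor 1000/50 = 20
Overall dilution factor = 20 × 100 × 5 × 20 = 2 × 10^5
Stock = 0.00600 ng/mL × 2 × 10^5 = 1200 ng/mL = 1.20 μg/mL

1.20 μg/mL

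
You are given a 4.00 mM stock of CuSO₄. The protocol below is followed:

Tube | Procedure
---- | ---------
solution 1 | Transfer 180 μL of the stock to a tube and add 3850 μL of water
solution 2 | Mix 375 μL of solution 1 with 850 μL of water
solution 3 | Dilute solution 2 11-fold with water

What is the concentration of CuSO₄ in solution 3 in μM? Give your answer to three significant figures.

4.97 μM

Step 1: 180 μL + 3850 μL = 4030 μL total → factor 4030/180 = 22.389
Step 2: 375 μL + 850 μL = 1225 μL total → factor 1225/375 = 3.2667
Step 3: 11-fold → factor 11
Overall dilution factor = 22.389 × 3.2667 × 11 = 804.51
Final = 4.00 mM / 804.51 = 0.004972 mM = 4.97 μM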